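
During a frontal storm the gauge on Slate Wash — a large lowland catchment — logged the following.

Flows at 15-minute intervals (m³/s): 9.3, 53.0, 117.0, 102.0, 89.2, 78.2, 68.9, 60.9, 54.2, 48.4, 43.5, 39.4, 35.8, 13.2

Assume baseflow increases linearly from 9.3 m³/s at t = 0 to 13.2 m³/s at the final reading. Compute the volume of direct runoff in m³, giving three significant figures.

V ≈ 5.90 × 10^5 m³

Direct-runoff ordinates (Q − Q_b): 0.00, 43.40, 107.10, 91.80, 78.70, 67.40, 57.80, 49.50, 42.50, 36.40, 31.20, 26.80, 22.90, 0.00 m³/s.
ΣQ_DR = 655.5 m³/s.
With Δt = 0.25 h = 900 s, V = ΣQ_DR · Δt = 655.5 × 900 = 5.90 × 10^5 m³.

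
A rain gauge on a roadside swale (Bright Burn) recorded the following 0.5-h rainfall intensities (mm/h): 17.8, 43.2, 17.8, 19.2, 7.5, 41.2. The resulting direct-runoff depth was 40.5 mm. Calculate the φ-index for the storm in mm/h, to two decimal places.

Only the 5 blocks with intensity above φ contribute runoff: 17.8, 43.2, 17.8, 19.2, 41.2 mm/h.
Σ(I−φ)·Δt = d  ⇒  (17.8+43.2+17.8+19.2+41.2 − 5φ)·0.5 = 40.5
φ = (139.2 − 40.5/0.5) / 5 = 11.64 mm/h.

φ ≈ 11.64 mm/h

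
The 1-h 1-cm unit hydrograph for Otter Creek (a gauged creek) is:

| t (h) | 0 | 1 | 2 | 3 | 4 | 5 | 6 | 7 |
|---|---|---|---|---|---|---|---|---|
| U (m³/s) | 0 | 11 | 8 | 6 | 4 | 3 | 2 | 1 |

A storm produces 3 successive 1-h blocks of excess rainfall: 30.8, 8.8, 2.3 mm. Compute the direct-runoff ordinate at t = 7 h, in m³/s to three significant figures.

By discrete convolution, Q_j = Σ (P_i / 10 mm) · U_{j−i}.
At t = 7 h (j=7): Q = (30.8/10)·1 + (8.8/10)·2 + (2.3/10)·3 = 5.53 m³/s.

Q ≈ 5.53 m³/s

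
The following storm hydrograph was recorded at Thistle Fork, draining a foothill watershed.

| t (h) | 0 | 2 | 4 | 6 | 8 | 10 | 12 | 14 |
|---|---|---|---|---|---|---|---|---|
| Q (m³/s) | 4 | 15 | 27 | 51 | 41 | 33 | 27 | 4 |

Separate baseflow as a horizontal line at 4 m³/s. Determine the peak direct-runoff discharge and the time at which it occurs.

Q_p = 47.0 m³/s at t = 6 h

Subtracting baseflow gives direct-runoff ordinates: 0.0, 11.0, 23.0, 47.0, 37.0, 29.0, 23.0, 0.0 m³/s.
The maximum is 47.0 m³/s, occurring at the reading for t = 6 h.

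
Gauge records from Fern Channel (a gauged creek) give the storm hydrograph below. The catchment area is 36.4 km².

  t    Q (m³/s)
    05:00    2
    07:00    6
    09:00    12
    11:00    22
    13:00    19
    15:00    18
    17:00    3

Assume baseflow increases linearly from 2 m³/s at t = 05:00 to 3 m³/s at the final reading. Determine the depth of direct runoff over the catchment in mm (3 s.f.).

d ≈ 12.8 mm

Direct runoff: 0.00, 3.83, 9.67, 19.50, 16.33, 15.17, 0.00 m³/s; ΣQ_DR = 64.50 m³/s.
V = ΣQ_DR · Δt = 64.50 × 7200 s = 4.644 × 10^5 m³.
Over A = 36.4 km², depth = V / A = 12.8 mm.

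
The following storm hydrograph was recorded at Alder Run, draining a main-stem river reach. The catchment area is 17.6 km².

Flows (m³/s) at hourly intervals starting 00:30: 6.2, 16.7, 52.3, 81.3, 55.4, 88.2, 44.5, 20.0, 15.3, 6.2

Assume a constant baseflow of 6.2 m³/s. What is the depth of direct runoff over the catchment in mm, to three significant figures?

Direct runoff: 0.0, 10.5, 46.1, 75.1, 49.2, 82.0, 38.3, 13.8, 9.1, 0.0 m³/s; ΣQ_DR = 324.1 m³/s.
V = ΣQ_DR · Δt = 324.1 × 3600 s = 1.167 × 10^6 m³.
Over A = 17.6 km², depth = V / A = 66.3 mm.

d ≈ 66.3 mm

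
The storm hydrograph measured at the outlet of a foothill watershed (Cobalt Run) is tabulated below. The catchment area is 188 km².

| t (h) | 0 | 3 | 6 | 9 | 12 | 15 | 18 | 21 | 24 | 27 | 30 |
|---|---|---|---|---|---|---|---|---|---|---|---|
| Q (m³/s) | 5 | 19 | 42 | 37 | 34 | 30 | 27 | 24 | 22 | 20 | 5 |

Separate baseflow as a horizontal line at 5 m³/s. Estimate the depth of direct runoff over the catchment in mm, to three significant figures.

Direct runoff: 0.0, 14.0, 37.0, 32.0, 29.0, 25.0, 22.0, 19.0, 17.0, 15.0, 0.0 m³/s; ΣQ_DR = 210.0 m³/s.
V = ΣQ_DR · Δt = 210.0 × 10800 s = 2.268 × 10^6 m³.
Over A = 188 km², depth = V / A = 12.1 mm.

d ≈ 12.1 mm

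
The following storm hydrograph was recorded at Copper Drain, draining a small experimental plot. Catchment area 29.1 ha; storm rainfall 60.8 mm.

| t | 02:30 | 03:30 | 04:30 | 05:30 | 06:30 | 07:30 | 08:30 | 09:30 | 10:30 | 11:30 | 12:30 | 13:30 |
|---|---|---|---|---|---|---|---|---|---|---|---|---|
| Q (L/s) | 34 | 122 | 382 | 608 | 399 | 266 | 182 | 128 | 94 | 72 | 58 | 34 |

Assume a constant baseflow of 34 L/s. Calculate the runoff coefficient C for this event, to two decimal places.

ΣQ_DR = 1971 L/s; V = ΣQ_DR·Δt = 7.096 × 10^6 L.
Runoff depth d = V / A = 24.38 mm.
C = d / P = 24.38 / 60.8 = 0.40.

C ≈ 0.40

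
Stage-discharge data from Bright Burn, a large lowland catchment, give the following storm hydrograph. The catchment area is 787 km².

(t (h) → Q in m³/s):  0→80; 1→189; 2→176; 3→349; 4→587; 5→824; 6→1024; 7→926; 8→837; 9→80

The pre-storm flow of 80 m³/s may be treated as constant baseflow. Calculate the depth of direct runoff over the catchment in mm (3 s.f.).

Direct runoff: 0.0, 109.0, 96.0, 269.0, 507.0, 744.0, 944.0, 846.0, 757.0, 0.0 m³/s; ΣQ_DR = 4272 m³/s.
V = ΣQ_DR · Δt = 4272 × 3600 s = 1.538 × 10^7 m³.
Over A = 787 km², depth = V / A = 19.5 mm.

d ≈ 19.5 mm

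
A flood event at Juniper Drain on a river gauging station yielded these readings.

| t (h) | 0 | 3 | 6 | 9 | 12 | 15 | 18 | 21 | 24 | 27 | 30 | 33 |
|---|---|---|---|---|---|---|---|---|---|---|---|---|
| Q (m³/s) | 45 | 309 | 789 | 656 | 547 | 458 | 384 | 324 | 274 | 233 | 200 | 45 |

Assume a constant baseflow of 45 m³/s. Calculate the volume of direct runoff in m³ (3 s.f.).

Direct-runoff ordinates (Q − Q_b): 0.0, 264.0, 744.0, 611.0, 502.0, 413.0, 339.0, 279.0, 229.0, 188.0, 155.0, 0.0 m³/s.
ΣQ_DR = 3724 m³/s.
With Δt = 3 h = 10800 s, V = ΣQ_DR · Δt = 3724 × 10800 = 4.02 × 10^7 m³.

V ≈ 4.02 × 10^7 m³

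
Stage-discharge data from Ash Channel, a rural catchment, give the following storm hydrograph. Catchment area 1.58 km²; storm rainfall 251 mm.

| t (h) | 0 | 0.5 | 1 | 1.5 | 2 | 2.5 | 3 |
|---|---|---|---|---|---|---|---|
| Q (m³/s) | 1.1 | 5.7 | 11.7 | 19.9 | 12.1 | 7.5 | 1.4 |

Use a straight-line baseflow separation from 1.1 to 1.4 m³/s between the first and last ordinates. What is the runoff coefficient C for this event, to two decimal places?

ΣQ_DR = 50.65 m³/s; V = ΣQ_DR·Δt = 91170 m³.
Runoff depth d = V / A = 57.70 mm.
C = d / P = 57.70 / 251 = 0.23.

C ≈ 0.23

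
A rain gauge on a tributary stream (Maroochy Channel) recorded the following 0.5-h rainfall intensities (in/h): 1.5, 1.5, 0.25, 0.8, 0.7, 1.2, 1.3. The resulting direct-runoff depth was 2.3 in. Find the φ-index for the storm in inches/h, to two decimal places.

φ ≈ 0.40 in/h

Only the 6 blocks with intensity above φ contribute runoff: 1.5, 1.5, 0.8, 0.7, 1.2, 1.3 in/h.
Σ(I−φ)·Δt = d  ⇒  (1.5+1.5+0.8+0.7+1.2+1.3 − 6φ)·0.5 = 2.3
φ = (7.000 − 2.3/0.5) / 6 = 0.40 in/h.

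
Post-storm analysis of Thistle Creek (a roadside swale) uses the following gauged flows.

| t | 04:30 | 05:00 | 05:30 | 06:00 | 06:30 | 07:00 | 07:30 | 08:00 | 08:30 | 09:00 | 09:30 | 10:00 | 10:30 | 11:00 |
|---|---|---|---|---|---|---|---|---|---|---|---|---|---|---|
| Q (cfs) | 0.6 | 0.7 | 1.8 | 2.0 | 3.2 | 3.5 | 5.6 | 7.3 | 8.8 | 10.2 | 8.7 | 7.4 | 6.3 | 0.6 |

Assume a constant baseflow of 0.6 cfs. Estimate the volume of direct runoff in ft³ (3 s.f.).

Direct-runoff ordinates (Q − Q_b): 0.0, 0.1, 1.2, 1.4, 2.6, 2.9, 5.0, 6.7, 8.2, 9.6, 8.1, 6.8, 5.7, 0.0 cfs.
ΣQ_DR = 58.30 cfs.
With Δt = 0.5 h = 1800 s, V = ΣQ_DR · Δt = 58.30 × 1800 = 1.05 × 10^5 ft³.

V ≈ 1.05 × 10^5 ft³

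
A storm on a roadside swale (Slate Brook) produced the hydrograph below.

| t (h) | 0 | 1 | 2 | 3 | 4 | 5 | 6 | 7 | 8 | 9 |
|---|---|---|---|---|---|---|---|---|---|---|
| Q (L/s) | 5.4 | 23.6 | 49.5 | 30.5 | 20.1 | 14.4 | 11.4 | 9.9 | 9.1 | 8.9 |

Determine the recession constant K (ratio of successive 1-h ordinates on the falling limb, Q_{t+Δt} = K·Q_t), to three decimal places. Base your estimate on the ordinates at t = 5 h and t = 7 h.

K ≈ 0.829

Using the recession-limb readings at t = 5 h and t = 7 h: Q falls from 14.4 to 9.9 L/s over 2 intervals.
K = (Q₂/Q₁)^(1/2) = (9.9/14.4)^(1/2) = 0.829.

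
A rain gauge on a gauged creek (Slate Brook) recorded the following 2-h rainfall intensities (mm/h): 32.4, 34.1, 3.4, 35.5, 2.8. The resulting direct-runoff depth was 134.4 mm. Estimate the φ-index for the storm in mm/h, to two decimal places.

φ ≈ 11.60 mm/h

Only the 3 blocks with intensity above φ contribute runoff: 32.4, 34.1, 35.5 mm/h.
Σ(I−φ)·Δt = d  ⇒  (32.4+34.1+35.5 − 3φ)·2 = 134.4
φ = (102.0 − 134.4/2) / 3 = 11.60 mm/h.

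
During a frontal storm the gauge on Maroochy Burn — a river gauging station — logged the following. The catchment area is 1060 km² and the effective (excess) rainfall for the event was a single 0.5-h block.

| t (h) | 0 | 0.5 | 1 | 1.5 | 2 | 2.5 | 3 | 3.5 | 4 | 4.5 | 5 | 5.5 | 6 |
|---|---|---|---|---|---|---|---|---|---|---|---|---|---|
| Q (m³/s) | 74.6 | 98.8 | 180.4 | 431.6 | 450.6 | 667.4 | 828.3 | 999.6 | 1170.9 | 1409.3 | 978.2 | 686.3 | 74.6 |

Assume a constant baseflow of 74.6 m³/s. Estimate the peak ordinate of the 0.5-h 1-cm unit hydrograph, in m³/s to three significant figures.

Direct runoff: 0.0, 24.2, 105.8, 357.0, 376.0, 592.8, 753.7, 925.0, 1096.3, 1334.7, 903.6, 611.7, 0.0 m³/s; ΣQ_DR = 7081 m³/s, peak = 1334.7 m³/s.
Runoff depth d = ΣQ_DR·Δt / A = 7081 × 1800 / (1060 km²) = 12.02 mm.
The 1-cm UH is the DRH scaled by (10 mm)/d, so U_p = 1334.7 × 10/12.02 = 1110 m³/s.

U_p ≈ 1110 m³/s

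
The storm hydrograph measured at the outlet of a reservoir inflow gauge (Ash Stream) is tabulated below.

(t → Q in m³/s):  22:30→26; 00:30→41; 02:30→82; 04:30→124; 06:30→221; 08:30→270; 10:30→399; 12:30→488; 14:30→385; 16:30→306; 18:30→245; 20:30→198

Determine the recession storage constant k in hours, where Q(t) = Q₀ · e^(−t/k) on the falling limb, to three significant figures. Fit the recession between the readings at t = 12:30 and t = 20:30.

On the falling limb, Q drops from 488 to 198 m³/s between t = 12:30 and t = 20:30 (Δt = 8 h).
k = −Δt / ln(Q₂/Q₁) = −8 / ln(198/488) = 8.87 h.

k ≈ 8.87 h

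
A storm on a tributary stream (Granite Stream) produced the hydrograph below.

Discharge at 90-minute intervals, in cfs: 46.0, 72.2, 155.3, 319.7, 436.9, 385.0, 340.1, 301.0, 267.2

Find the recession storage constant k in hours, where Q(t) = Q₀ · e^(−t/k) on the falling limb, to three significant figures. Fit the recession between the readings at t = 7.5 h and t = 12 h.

k ≈ 12.3 h

On the falling limb, Q drops from 385.0 to 267.2 cfs between t = 7.5 h and t = 12 h (Δt = 4.5 h).
k = −Δt / ln(Q₂/Q₁) = −4.5 / ln(267.2/385.0) = 12.3 h.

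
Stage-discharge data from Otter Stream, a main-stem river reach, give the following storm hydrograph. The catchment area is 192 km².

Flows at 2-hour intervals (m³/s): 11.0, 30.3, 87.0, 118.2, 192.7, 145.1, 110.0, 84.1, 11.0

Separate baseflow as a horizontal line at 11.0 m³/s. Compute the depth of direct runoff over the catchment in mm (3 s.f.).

d ≈ 25.9 mm

Direct runoff: 0.0, 19.3, 76.0, 107.2, 181.7, 134.1, 99.0, 73.1, 0.0 m³/s; ΣQ_DR = 690.4 m³/s.
V = ΣQ_DR · Δt = 690.4 × 7200 s = 4.971 × 10^6 m³.
Over A = 192 km², depth = V / A = 25.9 mm.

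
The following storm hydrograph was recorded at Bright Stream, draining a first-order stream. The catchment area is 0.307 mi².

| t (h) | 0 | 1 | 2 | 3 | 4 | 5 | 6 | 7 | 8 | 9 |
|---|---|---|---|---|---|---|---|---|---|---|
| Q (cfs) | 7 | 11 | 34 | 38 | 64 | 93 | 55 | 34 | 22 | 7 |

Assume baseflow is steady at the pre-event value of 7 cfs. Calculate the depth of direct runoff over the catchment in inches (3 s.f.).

d ≈ 1.49 in

Direct runoff: 0.0, 4.0, 27.0, 31.0, 57.0, 86.0, 48.0, 27.0, 15.0, 0.0 cfs; ΣQ_DR = 295.0 cfs.
V = ΣQ_DR · Δt = 295.0 × 3600 s = 1.062 × 10^6 ft³.
Over A = 0.307 mi², depth = V / A = 1.49 in.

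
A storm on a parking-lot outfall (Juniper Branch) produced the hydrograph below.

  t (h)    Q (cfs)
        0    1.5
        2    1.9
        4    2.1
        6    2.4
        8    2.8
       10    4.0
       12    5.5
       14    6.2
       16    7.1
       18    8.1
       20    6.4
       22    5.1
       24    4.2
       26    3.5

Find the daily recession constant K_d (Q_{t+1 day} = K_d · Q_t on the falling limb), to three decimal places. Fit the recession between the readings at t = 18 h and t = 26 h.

Between t = 18 h and t = 26 h the flow falls from 8.1 to 3.5 cfs over 4×2 h = 8 h.
Per-interval ratio K = (3.5/8.1)^(1/4) = 0.8108; K_d = K^(24/2) = 0.081.

K_d ≈ 0.081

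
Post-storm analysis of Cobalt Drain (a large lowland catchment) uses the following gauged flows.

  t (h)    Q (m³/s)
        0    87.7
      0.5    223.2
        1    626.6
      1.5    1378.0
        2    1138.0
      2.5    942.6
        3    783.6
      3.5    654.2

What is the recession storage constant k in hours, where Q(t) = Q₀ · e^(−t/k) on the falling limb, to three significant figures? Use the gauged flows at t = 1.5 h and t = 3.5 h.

k ≈ 2.68 h

On the falling limb, Q drops from 1378.0 to 654.2 m³/s between t = 1.5 h and t = 3.5 h (Δt = 2 h).
k = −Δt / ln(Q₂/Q₁) = −2 / ln(654.2/1378.0) = 2.68 h.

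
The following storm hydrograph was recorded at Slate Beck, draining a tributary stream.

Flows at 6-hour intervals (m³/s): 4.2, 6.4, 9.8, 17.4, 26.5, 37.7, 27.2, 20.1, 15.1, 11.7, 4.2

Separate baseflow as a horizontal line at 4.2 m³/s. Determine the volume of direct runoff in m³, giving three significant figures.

V ≈ 2.90 × 10^6 m³

Direct-runoff ordinates (Q − Q_b): 0.0, 2.2, 5.6, 13.2, 22.3, 33.5, 23.0, 15.9, 10.9, 7.5, 0.0 m³/s.
ΣQ_DR = 134.1 m³/s.
With Δt = 6 h = 21600 s, V = ΣQ_DR · Δt = 134.1 × 21600 = 2.90 × 10^6 m³.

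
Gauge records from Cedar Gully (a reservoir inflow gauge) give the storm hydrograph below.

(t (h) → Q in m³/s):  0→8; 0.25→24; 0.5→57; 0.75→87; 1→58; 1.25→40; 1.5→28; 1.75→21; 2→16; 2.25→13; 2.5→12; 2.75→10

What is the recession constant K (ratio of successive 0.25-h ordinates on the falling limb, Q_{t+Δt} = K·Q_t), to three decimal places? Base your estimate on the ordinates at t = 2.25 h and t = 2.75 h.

K ≈ 0.877

Using the recession-limb readings at t = 2.25 h and t = 2.75 h: Q falls from 13 to 10 m³/s over 2 intervals.
K = (Q₂/Q₁)^(1/2) = (10/13)^(1/2) = 0.877.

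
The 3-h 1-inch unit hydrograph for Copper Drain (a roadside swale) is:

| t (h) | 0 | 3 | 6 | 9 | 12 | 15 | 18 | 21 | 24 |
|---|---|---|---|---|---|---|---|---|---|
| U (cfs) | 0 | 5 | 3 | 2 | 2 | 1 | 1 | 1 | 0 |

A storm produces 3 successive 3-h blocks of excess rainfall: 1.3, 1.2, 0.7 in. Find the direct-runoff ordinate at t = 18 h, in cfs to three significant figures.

By discrete convolution, Q_j = Σ (P_i / 1 in) · U_{j−i}.
At t = 18 h (j=6): Q = (1.3/1)·1 + (1.2/1)·1 + (0.7/1)·2 = 3.90 cfs.

Q ≈ 3.90 cfs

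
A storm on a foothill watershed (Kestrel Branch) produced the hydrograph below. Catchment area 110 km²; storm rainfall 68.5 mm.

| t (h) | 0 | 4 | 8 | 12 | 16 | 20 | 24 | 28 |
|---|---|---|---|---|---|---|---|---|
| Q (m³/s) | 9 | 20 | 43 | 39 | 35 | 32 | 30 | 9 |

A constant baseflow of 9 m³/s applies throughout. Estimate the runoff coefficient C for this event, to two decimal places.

C ≈ 0.28

ΣQ_DR = 145.0 m³/s; V = ΣQ_DR·Δt = 2.088 × 10^6 m³.
Runoff depth d = V / A = 18.98 mm.
C = d / P = 18.98 / 68.5 = 0.28.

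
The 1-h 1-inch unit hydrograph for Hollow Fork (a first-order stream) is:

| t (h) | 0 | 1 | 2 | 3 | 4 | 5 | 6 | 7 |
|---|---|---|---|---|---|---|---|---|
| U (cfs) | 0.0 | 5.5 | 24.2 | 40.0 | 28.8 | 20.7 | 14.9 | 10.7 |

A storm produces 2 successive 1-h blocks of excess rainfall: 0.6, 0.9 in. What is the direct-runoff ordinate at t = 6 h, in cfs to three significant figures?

Q ≈ 27.6 cfs

By discrete convolution, Q_j = Σ (P_i / 1 in) · U_{j−i}.
At t = 6 h (j=6): Q = (0.6/1)·14.9 + (0.9/1)·20.7 = 27.6 cfs.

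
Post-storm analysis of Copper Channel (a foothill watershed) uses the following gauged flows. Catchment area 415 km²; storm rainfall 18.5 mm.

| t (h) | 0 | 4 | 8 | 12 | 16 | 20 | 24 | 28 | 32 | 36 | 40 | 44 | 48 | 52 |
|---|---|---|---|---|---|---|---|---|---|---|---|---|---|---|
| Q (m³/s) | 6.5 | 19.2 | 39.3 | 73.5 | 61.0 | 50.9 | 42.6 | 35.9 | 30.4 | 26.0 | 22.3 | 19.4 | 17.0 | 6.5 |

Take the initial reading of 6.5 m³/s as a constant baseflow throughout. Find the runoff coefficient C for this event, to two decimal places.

C ≈ 0.67

ΣQ_DR = 359.5 m³/s; V = ΣQ_DR·Δt = 5.177 × 10^6 m³.
Runoff depth d = V / A = 12.47 mm.
C = d / P = 12.47 / 18.5 = 0.67.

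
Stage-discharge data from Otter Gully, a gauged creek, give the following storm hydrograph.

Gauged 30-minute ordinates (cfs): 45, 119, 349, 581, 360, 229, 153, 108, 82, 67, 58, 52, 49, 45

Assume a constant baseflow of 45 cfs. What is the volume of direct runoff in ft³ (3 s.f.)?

V ≈ 3.00 × 10^6 ft³

Direct-runoff ordinates (Q − Q_b): 0.0, 74.0, 304.0, 536.0, 315.0, 184.0, 108.0, 63.0, 37.0, 22.0, 13.0, 7.0, 4.0, 0.0 cfs.
ΣQ_DR = 1667 cfs.
With Δt = 0.5 h = 1800 s, V = ΣQ_DR · Δt = 1667 × 1800 = 3.00 × 10^6 ft³.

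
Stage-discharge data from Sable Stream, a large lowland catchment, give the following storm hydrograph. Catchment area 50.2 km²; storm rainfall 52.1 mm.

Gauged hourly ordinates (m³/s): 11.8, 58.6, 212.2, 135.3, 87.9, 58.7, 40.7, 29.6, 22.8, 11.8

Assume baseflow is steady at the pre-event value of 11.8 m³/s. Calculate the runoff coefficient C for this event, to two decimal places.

ΣQ_DR = 551.4 m³/s; V = ΣQ_DR·Δt = 1.985 × 10^6 m³.
Runoff depth d = V / A = 39.54 mm.
C = d / P = 39.54 / 52.1 = 0.76.

C ≈ 0.76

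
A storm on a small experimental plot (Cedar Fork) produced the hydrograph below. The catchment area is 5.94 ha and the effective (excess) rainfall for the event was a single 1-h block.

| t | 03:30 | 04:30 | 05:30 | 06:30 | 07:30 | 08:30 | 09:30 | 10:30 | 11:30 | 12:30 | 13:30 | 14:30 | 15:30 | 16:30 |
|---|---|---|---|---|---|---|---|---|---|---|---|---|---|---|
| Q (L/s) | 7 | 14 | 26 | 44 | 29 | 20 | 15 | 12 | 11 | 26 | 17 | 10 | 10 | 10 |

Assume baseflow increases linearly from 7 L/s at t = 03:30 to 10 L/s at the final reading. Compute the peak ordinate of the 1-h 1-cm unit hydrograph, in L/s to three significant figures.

Direct runoff: 0.00, 6.77, 18.54, 36.31, 21.08, 11.85, 6.62, 3.38, 2.15, 16.92, 7.69, 0.46, 0.23, 0.00 L/s; ΣQ_DR = 132.0 L/s, peak = 36.31 L/s.
Runoff depth d = ΣQ_DR·Δt / A = 132.0 × 3600 / (5.94 ha) = 8.000 mm.
The 1-cm UH is the DRH scaled by (10 mm)/d, so U_p = 36.31 × 10/8.000 = 45.4 L/s.

U_p ≈ 45.4 L/s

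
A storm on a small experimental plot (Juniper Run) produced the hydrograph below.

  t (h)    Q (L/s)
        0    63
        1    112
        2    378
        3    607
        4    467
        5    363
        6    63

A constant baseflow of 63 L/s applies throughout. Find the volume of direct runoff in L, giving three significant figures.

V ≈ 5.80 × 10^6 L

Direct-runoff ordinates (Q − Q_b): 0.0, 49.0, 315.0, 544.0, 404.0, 300.0, 0.0 L/s.
ΣQ_DR = 1612 L/s.
With Δt = 1 h = 3600 s, V = ΣQ_DR · Δt = 1612 × 3600 = 5.80 × 10^6 L.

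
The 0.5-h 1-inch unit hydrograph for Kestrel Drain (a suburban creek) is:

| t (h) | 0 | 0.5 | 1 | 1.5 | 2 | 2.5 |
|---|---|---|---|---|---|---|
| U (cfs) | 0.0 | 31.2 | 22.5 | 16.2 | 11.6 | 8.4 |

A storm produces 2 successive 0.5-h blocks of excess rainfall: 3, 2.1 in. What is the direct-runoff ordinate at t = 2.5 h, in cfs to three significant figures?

Q ≈ 49.6 cfs

By discrete convolution, Q_j = Σ (P_i / 1 in) · U_{j−i}.
At t = 2.5 h (j=5): Q = (3/1)·8.4 + (2.1/1)·11.6 = 49.6 cfs.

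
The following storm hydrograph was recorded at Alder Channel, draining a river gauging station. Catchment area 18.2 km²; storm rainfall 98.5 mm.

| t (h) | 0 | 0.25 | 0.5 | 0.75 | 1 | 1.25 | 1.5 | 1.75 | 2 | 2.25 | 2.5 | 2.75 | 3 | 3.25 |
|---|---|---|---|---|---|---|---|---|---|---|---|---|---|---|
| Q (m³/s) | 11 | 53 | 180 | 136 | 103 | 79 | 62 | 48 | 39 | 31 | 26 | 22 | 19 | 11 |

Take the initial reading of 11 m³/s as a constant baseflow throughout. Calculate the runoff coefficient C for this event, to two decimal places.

C ≈ 0.33

ΣQ_DR = 666.0 m³/s; V = ΣQ_DR·Δt = 5.994 × 10^5 m³.
Runoff depth d = V / A = 32.93 mm.
C = d / P = 32.93 / 98.5 = 0.33.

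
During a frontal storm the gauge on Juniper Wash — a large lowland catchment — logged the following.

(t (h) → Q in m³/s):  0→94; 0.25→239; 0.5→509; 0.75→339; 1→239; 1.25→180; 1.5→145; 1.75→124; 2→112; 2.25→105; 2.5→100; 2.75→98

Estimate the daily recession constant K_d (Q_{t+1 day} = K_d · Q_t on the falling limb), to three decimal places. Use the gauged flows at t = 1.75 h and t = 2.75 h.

Between t = 1.75 h and t = 2.75 h the flow falls from 124 to 98 m³/s over 4×0.25 h = 1 h.
Per-interval ratio K = (98/124)^(1/4) = 0.9429; K_d = K^(24/0.25) = 0.004.

K_d ≈ 0.004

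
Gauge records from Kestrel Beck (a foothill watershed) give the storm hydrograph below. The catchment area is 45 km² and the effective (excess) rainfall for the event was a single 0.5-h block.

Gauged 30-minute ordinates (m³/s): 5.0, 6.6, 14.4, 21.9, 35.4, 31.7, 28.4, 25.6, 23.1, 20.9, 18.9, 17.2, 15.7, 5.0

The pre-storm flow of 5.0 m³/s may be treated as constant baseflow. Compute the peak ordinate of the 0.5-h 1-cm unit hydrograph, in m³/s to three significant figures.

U_p ≈ 38.0 m³/s

Direct runoff: 0.0, 1.6, 9.4, 16.9, 30.4, 26.7, 23.4, 20.6, 18.1, 15.9, 13.9, 12.2, 10.7, 0.0 m³/s; ΣQ_DR = 199.8 m³/s, peak = 30.4 m³/s.
Runoff depth d = ΣQ_DR·Δt / A = 199.8 × 1800 / (45 km²) = 7.992 mm.
The 1-cm UH is the DRH scaled by (10 mm)/d, so U_p = 30.4 × 10/7.992 = 38.0 m³/s.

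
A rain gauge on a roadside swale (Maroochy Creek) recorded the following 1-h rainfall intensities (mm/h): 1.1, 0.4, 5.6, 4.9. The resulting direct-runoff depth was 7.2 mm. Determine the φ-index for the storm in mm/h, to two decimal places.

φ ≈ 1.65 mm/h

Only the 2 blocks with intensity above φ contribute runoff: 5.6, 4.9 mm/h.
Σ(I−φ)·Δt = d  ⇒  (5.6+4.9 − 2φ)·1 = 7.2
φ = (10.50 − 7.2/1) / 2 = 1.65 mm/h.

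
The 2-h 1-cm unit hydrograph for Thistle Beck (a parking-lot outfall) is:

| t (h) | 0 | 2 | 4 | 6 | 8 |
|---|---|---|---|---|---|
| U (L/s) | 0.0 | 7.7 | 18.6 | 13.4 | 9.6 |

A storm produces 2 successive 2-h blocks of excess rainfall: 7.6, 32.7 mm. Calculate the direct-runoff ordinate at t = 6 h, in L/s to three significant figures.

By discrete convolution, Q_j = Σ (P_i / 10 mm) · U_{j−i}.
At t = 6 h (j=3): Q = (7.6/10)·13.4 + (32.7/10)·18.6 = 71.0 L/s.

Q ≈ 71.0 L/s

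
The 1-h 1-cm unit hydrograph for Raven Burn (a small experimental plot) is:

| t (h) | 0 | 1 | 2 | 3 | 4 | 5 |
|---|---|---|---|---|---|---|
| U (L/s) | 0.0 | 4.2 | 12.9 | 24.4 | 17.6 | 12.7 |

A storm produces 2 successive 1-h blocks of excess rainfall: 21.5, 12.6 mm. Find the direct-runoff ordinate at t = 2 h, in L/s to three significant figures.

By discrete convolution, Q_j = Σ (P_i / 10 mm) · U_{j−i}.
At t = 2 h (j=2): Q = (21.5/10)·12.9 + (12.6/10)·4.2 = 33.0 L/s.

Q ≈ 33.0 L/s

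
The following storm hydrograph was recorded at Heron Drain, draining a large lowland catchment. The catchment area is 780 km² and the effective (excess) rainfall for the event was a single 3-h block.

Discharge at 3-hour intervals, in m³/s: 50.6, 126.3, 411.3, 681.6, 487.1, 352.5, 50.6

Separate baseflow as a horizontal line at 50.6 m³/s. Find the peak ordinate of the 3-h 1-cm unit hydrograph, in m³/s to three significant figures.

U_p ≈ 252 m³/s

Direct runoff: 0.0, 75.7, 360.7, 631.0, 436.5, 301.9, 0.0 m³/s; ΣQ_DR = 1806 m³/s, peak = 631.0 m³/s.
Runoff depth d = ΣQ_DR·Δt / A = 1806 × 10800 / (780 km²) = 25.00 mm.
The 1-cm UH is the DRH scaled by (10 mm)/d, so U_p = 631.0 × 10/25.00 = 252 m³/s.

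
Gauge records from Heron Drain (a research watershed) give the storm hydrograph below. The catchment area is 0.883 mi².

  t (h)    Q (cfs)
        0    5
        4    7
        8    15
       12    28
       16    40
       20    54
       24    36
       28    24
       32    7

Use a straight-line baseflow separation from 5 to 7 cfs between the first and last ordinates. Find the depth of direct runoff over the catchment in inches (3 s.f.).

d ≈ 1.14 in

Direct runoff: 0.00, 1.75, 9.50, 22.25, 34.00, 47.75, 29.50, 17.25, 0.00 cfs; ΣQ_DR = 162.0 cfs.
V = ΣQ_DR · Δt = 162.0 × 14400 s = 2.333 × 10^6 ft³.
Over A = 0.883 mi², depth = V / A = 1.14 in.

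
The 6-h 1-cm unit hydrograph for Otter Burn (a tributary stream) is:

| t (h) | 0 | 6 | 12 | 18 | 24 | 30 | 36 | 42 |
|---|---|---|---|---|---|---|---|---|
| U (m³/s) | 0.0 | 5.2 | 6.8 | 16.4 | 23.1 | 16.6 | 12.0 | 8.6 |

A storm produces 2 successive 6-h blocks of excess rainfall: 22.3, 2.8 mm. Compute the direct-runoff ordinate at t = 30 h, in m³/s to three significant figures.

Q ≈ 43.5 m³/s

By discrete convolution, Q_j = Σ (P_i / 10 mm) · U_{j−i}.
At t = 30 h (j=5): Q = (22.3/10)·16.6 + (2.8/10)·23.1 = 43.5 m³/s.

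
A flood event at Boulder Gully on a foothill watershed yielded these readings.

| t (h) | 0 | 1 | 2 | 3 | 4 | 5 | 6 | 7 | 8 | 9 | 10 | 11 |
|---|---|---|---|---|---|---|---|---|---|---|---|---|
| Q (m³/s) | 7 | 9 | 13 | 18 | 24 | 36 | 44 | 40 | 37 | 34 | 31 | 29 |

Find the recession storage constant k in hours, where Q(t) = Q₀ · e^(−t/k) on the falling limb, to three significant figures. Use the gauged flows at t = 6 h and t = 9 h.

On the falling limb, Q drops from 44 to 34 m³/s between t = 6 h and t = 9 h (Δt = 3 h).
k = −Δt / ln(Q₂/Q₁) = −3 / ln(34/44) = 11.6 h.

k ≈ 11.6 h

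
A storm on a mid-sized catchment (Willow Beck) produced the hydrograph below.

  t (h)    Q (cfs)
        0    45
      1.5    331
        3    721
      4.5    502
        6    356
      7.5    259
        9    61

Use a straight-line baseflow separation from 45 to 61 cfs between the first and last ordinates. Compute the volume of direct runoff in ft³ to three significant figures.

V ≈ 1.03 × 10^7 ft³

Direct-runoff ordinates (Q − Q_b): 0.00, 283.33, 670.67, 449.00, 300.33, 200.67, 0.00 cfs.
ΣQ_DR = 1904 cfs.
With Δt = 1.5 h = 5400 s, V = ΣQ_DR · Δt = 1904 × 5400 = 1.03 × 10^7 ft³.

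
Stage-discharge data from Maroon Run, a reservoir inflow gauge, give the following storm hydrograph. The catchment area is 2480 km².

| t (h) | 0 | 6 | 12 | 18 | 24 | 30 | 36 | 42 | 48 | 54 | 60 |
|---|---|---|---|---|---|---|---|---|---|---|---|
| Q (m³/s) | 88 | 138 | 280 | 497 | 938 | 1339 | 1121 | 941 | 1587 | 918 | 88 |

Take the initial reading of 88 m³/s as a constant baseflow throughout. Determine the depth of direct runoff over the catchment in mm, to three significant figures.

d ≈ 60.7 mm

Direct runoff: 0.0, 50.0, 192.0, 409.0, 850.0, 1251.0, 1033.0, 853.0, 1499.0, 830.0, 0.0 m³/s; ΣQ_DR = 6967 m³/s.
V = ΣQ_DR · Δt = 6967 × 21600 s = 1.505 × 10^8 m³.
Over A = 2480 km², depth = V / A = 60.7 mm.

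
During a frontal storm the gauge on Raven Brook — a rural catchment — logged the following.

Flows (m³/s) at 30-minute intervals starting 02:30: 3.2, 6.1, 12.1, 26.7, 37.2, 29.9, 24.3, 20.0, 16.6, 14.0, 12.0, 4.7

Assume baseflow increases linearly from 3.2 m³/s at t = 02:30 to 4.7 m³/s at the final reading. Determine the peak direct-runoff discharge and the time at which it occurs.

Q_p = 33.45 m³/s at t = 04:30

Subtracting baseflow gives direct-runoff ordinates: 0.00, 2.76, 8.63, 23.09, 33.45, 26.02, 20.28, 15.85, 12.31, 9.57, 7.44, 0.00 m³/s.
The maximum is 33.45 m³/s, occurring at the reading for t = 04:30.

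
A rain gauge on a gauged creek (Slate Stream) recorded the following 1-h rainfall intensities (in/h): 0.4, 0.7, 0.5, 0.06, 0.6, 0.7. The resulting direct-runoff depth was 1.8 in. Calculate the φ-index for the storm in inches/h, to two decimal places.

φ ≈ 0.22 in/h

Only the 5 blocks with intensity above φ contribute runoff: 0.4, 0.7, 0.5, 0.6, 0.7 in/h.
Σ(I−φ)·Δt = d  ⇒  (0.4+0.7+0.5+0.6+0.7 − 5φ)·1 = 1.8
φ = (2.900 − 1.8/1) / 5 = 0.22 in/h.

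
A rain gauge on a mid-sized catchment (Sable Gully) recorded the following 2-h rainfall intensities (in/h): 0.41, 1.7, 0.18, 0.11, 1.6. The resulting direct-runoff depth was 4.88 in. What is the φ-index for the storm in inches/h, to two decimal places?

Only the 2 blocks with intensity above φ contribute runoff: 1.7, 1.6 in/h.
Σ(I−φ)·Δt = d  ⇒  (1.7+1.6 − 2φ)·2 = 4.88
φ = (3.300 − 4.88/2) / 2 = 0.43 in/h.

φ ≈ 0.43 in/h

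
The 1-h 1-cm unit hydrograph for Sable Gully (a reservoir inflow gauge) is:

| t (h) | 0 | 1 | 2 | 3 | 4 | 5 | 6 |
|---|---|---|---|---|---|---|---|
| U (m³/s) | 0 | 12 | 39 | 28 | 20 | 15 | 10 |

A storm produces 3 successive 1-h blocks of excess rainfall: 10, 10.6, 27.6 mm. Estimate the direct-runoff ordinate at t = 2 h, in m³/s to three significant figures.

By discrete convolution, Q_j = Σ (P_i / 10 mm) · U_{j−i}.
At t = 2 h (j=2): Q = (10/10)·39 + (10.6/10)·12 + (27.6/10)·0 = 51.7 m³/s.

Q ≈ 51.7 m³/s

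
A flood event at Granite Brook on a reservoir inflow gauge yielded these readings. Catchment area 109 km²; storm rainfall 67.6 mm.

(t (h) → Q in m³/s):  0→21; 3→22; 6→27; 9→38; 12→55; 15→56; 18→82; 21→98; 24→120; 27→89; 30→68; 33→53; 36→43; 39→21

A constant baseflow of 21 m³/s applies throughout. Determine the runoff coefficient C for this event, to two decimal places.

ΣQ_DR = 499.0 m³/s; V = ΣQ_DR·Δt = 5.389 × 10^6 m³.
Runoff depth d = V / A = 49.44 mm.
C = d / P = 49.44 / 67.6 = 0.73.

C ≈ 0.73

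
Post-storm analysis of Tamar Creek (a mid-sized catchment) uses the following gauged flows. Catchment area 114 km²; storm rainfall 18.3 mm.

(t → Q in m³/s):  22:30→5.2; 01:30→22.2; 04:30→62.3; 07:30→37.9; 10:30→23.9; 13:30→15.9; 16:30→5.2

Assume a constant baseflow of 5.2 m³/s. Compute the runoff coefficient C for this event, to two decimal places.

ΣQ_DR = 136.2 m³/s; V = ΣQ_DR·Δt = 1.471 × 10^6 m³.
Runoff depth d = V / A = 12.90 mm.
C = d / P = 12.90 / 18.3 = 0.71.

C ≈ 0.71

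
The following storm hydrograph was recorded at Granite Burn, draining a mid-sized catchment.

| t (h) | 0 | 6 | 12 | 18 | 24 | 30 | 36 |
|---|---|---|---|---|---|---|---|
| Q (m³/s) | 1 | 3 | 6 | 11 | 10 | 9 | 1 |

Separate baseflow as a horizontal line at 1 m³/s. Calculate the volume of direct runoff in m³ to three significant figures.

V ≈ 7.34 × 10^5 m³

Direct-runoff ordinates (Q − Q_b): 0.0, 2.0, 5.0, 10.0, 9.0, 8.0, 0.0 m³/s.
ΣQ_DR = 34.00 m³/s.
With Δt = 6 h = 21600 s, V = ΣQ_DR · Δt = 34.00 × 21600 = 7.34 × 10^5 m³.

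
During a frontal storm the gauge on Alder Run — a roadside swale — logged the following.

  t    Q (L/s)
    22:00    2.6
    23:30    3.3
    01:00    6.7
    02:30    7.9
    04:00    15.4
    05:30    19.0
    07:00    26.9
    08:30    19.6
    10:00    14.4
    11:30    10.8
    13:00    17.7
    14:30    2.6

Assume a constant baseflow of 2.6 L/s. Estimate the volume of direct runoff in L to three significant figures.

Direct-runoff ordinates (Q − Q_b): 0.0, 0.7, 4.1, 5.3, 12.8, 16.4, 24.3, 17.0, 11.8, 8.2, 15.1, 0.0 L/s.
ΣQ_DR = 115.7 L/s.
With Δt = 1.5 h = 5400 s, V = ΣQ_DR · Δt = 115.7 × 5400 = 6.25 × 10^5 L.

V ≈ 6.25 × 10^5 L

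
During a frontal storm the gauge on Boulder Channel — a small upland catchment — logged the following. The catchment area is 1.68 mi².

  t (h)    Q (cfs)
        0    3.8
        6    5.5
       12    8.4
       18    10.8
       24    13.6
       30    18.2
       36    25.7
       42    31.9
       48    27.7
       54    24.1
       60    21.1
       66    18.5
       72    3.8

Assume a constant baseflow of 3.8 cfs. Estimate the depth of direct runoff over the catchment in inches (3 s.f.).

Direct runoff: 0.0, 1.7, 4.6, 7.0, 9.8, 14.4, 21.9, 28.1, 23.9, 20.3, 17.3, 14.7, 0.0 cfs; ΣQ_DR = 163.7 cfs.
V = ΣQ_DR · Δt = 163.7 × 21600 s = 3.536 × 10^6 ft³.
Over A = 1.68 mi², depth = V / A = 0.906 in.

d ≈ 0.906 in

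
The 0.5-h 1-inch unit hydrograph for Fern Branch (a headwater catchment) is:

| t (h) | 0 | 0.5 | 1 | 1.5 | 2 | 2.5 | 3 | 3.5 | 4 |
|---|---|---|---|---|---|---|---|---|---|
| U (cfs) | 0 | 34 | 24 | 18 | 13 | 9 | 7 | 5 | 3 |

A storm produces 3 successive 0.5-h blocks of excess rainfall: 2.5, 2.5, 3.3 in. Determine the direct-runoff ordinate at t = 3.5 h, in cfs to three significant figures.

Q ≈ 59.7 cfs

By discrete convolution, Q_j = Σ (P_i / 1 in) · U_{j−i}.
At t = 3.5 h (j=7): Q = (2.5/1)·5 + (2.5/1)·7 + (3.3/1)·9 = 59.7 cfs.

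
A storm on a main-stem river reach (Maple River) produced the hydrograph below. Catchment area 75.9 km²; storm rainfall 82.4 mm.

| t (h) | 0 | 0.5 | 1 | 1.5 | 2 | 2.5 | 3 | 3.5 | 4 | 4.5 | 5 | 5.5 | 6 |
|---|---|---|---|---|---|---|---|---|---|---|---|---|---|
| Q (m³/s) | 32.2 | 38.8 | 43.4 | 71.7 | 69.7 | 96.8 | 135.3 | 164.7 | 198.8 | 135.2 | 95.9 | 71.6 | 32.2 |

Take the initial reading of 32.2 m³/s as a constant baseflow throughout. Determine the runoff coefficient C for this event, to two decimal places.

ΣQ_DR = 767.7 m³/s; V = ΣQ_DR·Δt = 1.382 × 10^6 m³.
Runoff depth d = V / A = 18.21 mm.
C = d / P = 18.21 / 82.4 = 0.22.

C ≈ 0.22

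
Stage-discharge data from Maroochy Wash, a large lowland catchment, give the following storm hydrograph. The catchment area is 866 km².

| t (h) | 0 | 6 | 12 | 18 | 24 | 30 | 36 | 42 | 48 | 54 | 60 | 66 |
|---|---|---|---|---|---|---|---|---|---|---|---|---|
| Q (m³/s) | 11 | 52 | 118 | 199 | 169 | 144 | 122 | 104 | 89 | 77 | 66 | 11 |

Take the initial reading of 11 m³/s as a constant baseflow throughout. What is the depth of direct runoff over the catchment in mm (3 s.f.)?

d ≈ 25.7 mm

Direct runoff: 0.0, 41.0, 107.0, 188.0, 158.0, 133.0, 111.0, 93.0, 78.0, 66.0, 55.0, 0.0 m³/s; ΣQ_DR = 1030 m³/s.
V = ΣQ_DR · Δt = 1030 × 21600 s = 2.225 × 10^7 m³.
Over A = 866 km², depth = V / A = 25.7 mm.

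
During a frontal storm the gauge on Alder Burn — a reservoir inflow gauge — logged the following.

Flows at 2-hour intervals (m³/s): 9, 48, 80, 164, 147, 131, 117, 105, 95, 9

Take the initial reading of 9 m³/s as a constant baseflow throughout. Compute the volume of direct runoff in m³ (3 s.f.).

V ≈ 5.87 × 10^6 m³

Direct-runoff ordinates (Q − Q_b): 0.0, 39.0, 71.0, 155.0, 138.0, 122.0, 108.0, 96.0, 86.0, 0.0 m³/s.
ΣQ_DR = 815.0 m³/s.
With Δt = 2 h = 7200 s, V = ΣQ_DR · Δt = 815.0 × 7200 = 5.87 × 10^6 m³.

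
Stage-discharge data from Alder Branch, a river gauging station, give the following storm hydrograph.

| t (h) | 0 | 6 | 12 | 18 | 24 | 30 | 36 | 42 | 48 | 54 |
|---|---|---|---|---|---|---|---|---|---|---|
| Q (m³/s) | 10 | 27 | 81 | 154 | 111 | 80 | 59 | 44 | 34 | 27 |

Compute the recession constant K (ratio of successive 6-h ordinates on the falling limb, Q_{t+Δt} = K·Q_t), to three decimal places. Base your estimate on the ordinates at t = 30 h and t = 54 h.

K ≈ 0.762

Using the recession-limb readings at t = 30 h and t = 54 h: Q falls from 80 to 27 m³/s over 4 intervals.
K = (Q₂/Q₁)^(1/4) = (27/80)^(1/4) = 0.762.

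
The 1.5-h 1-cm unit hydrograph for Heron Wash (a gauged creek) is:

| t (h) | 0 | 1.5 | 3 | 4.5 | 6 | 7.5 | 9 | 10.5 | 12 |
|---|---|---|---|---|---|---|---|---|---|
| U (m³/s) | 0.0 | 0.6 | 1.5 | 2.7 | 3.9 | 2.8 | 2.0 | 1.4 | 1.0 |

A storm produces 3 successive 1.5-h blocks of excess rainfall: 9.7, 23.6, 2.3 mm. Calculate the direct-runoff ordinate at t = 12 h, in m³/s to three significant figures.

By discrete convolution, Q_j = Σ (P_i / 10 mm) · U_{j−i}.
At t = 12 h (j=8): Q = (9.7/10)·1.0 + (23.6/10)·1.4 + (2.3/10)·2.0 = 4.73 m³/s.

Q ≈ 4.73 m³/s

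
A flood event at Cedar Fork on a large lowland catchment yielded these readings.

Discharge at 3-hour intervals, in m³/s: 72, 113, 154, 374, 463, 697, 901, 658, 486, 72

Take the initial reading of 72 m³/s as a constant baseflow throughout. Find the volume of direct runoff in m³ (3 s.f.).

V ≈ 3.53 × 10^7 m³

Direct-runoff ordinates (Q − Q_b): 0.0, 41.0, 82.0, 302.0, 391.0, 625.0, 829.0, 586.0, 414.0, 0.0 m³/s.
ΣQ_DR = 3270 m³/s.
With Δt = 3 h = 10800 s, V = ΣQ_DR · Δt = 3270 × 10800 = 3.53 × 10^7 m³.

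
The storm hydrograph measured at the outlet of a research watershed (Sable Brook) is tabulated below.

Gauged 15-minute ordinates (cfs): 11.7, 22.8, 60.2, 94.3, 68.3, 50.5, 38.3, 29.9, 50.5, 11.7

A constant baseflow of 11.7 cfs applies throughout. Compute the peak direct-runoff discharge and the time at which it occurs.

Subtracting baseflow gives direct-runoff ordinates: 0.0, 11.1, 48.5, 82.6, 56.6, 38.8, 26.6, 18.2, 38.8, 0.0 cfs.
The maximum is 82.6 cfs, occurring at the reading for t = 0.75 h.

Q_p = 82.6 cfs at t = 0.75 h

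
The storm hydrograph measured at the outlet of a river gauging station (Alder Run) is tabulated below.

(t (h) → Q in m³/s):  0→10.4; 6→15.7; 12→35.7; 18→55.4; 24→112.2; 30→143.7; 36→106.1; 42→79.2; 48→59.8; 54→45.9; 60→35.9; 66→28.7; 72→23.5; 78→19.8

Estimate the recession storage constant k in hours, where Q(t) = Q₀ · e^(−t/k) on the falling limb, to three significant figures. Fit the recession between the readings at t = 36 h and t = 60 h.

On the falling limb, Q drops from 106.1 to 35.9 m³/s between t = 36 h and t = 60 h (Δt = 24 h).
k = −Δt / ln(Q₂/Q₁) = −24 / ln(35.9/106.1) = 22.1 h.

k ≈ 22.1 h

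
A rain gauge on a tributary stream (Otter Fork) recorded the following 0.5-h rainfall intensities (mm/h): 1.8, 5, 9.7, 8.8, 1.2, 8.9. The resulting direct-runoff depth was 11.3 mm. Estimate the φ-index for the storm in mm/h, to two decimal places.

φ ≈ 2.45 mm/h

Only the 4 blocks with intensity above φ contribute runoff: 5, 9.7, 8.8, 8.9 mm/h.
Σ(I−φ)·Δt = d  ⇒  (5+9.7+8.8+8.9 − 4φ)·0.5 = 11.3
φ = (32.40 − 11.3/0.5) / 4 = 2.45 mm/h.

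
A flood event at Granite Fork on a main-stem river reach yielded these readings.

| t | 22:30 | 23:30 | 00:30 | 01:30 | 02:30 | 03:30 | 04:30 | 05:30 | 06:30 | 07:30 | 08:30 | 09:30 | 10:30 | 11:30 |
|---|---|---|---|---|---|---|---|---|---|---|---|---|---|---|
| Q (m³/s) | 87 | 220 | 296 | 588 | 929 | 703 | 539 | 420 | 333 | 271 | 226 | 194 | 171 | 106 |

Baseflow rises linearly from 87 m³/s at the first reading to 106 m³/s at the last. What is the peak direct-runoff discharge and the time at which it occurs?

Q_p = 836.15 m³/s at t = 02:30

Subtracting baseflow gives direct-runoff ordinates: 0.00, 131.54, 206.08, 496.62, 836.15, 608.69, 443.23, 322.77, 234.31, 170.85, 124.38, 90.92, 66.46, 0.00 m³/s.
The maximum is 836.15 m³/s, occurring at the reading for t = 02:30.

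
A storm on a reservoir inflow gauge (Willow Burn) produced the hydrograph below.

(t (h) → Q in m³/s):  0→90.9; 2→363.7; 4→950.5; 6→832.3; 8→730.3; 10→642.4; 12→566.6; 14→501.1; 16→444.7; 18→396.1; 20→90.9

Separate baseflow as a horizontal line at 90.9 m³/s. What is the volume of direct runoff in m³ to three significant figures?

Direct-runoff ordinates (Q − Q_b): 0.0, 272.8, 859.6, 741.4, 639.4, 551.5, 475.7, 410.2, 353.8, 305.2, 0.0 m³/s.
ΣQ_DR = 4610 m³/s.
With Δt = 2 h = 7200 s, V = ΣQ_DR · Δt = 4610 × 7200 = 3.32 × 10^7 m³.

V ≈ 3.32 × 10^7 m³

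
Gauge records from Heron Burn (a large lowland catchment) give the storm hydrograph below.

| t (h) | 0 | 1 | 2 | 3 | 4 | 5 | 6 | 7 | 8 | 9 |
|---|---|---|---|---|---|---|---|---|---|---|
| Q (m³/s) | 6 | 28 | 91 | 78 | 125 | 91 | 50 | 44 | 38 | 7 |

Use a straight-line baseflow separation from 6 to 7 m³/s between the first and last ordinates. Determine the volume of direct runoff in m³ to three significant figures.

Direct-runoff ordinates (Q − Q_b): 0.00, 21.89, 84.78, 71.67, 118.56, 84.44, 43.33, 37.22, 31.11, 0.00 m³/s.
ΣQ_DR = 493.0 m³/s.
With Δt = 1 h = 3600 s, V = ΣQ_DR · Δt = 493.0 × 3600 = 1.77 × 10^6 m³.

V ≈ 1.77 × 10^6 m³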